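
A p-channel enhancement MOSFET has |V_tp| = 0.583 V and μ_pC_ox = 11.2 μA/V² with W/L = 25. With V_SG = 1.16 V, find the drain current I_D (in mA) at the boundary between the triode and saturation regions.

I_D = 0.0466 mA

At the boundary V_SD = V_ov = V_SG − |V_tp| = 1.16 − 0.583 = 0.577 V.
k_p = μ_pC_ox · (W/L) = 0.28 mA/V².
I_D = ½ k_p V_ov² = 0.5 × 0.28 × 0.577² = 0.0466 mA.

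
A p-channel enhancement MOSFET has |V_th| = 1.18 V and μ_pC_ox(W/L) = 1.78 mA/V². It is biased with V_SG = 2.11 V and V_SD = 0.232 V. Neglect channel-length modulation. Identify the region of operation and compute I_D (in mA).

Triode; I_D = 0.336 mA

V_ov = V_SG − |V_th| = 2.11 − 1.18 = 0.93 V.
Since V_SD = 0.232 V < V_ov = 0.93 V, the device is in the triode region.
I_D = k_p [V_ov · V_SD − ½ V_SD²] = 1.78 × [0.93 × 0.232 − 0.5 × 0.232²] = 0.336 mA.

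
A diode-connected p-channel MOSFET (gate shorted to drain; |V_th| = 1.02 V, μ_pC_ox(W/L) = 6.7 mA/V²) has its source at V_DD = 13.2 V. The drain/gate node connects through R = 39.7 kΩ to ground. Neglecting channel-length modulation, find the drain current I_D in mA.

I_D = 0.299 mA

With gate tied to drain, V_SG = V_SD ≥ V_SG − |V_th|, so the device is in saturation.
KCL at the drain: ½ k_p (V_SG − |V_th|)² = (V_DD − V_SG)/R.
Let x = V_SG − 1.02. Then 133 x² + x − 12.18 = 0, giving x = 0.299 V (positive root), so V_SG = 1.32 V.
I_D = (V_DD − V_SG)/R = (13.2 − 1.32) / 39.7 = 0.299 mA.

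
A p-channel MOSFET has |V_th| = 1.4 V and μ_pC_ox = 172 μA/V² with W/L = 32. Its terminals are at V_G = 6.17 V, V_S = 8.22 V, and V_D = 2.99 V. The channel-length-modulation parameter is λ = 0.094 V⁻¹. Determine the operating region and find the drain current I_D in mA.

Saturation; I_D = 1.73 mA

V_SG = V_S − V_G = 8.22 − 6.17 = 2.05 V; V_SD = V_S − V_D = 8.22 − 2.99 = 5.23 V.
k_p = μ_pC_ox · (W/L) = 5.504 mA/V².
V_ov = V_SG − |V_th| = 2.05 − 1.4 = 0.65 V.
Since V_SD = 5.23 V ≥ V_ov = 0.65 V, the device is in saturation.
I_D = ½ k_p V_ov² (1 + λ V_SD) = 0.5 × 5.504 × 0.65² × (1 + 0.094 × 5.23) = 1.73 mA.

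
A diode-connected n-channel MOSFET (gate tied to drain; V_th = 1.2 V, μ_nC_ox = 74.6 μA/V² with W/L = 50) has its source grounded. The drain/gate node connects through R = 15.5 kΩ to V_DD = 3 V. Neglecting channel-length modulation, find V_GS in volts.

With gate tied to drain, V_GS = V_DS ≥ V_GS − V_th, so the device is in saturation.
k_n = μ_nC_ox · (W/L) = 3.73 mA/V².
KCL at the drain: ½ k_n (V_GS − V_th)² = (V_DD − V_GS)/R.
Let x = V_GS − 1.2. Then 28.9 x² + x − 1.8 = 0, giving x = 0.233 V (positive root), so V_GS = 1.43 V.
I_D = (V_DD − V_GS)/R = (3 − 1.43) / 15.5 = 0.101 mA.

V_GS = 1.43 V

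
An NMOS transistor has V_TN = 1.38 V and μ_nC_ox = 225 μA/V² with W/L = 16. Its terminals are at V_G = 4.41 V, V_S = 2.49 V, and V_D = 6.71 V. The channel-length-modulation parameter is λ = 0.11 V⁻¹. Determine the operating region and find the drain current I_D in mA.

V_GS = V_G − V_S = 4.41 − 2.49 = 1.92 V; V_DS = V_D − V_S = 6.71 − 2.49 = 4.22 V.
k_n = μ_nC_ox · (W/L) = 3.6 mA/V².
V_ov = V_GS − V_TN = 1.92 − 1.38 = 0.54 V.
Since V_DS = 4.22 V ≥ V_ov = 0.54 V, the device is in saturation.
I_D = ½ k_n V_ov² (1 + λ V_DS) = 0.5 × 3.6 × 0.54² × (1 + 0.11 × 4.22) = 0.769 mA.

Saturation; I_D = 0.769 mA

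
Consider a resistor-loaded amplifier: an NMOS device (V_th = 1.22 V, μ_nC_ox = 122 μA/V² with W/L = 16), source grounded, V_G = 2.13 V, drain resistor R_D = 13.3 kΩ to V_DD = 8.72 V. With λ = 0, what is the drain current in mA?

I_D = 0.620 mA

V_GS = V_G = 2.13 V, so V_ov = 2.13 − 1.22 = 0.91 V.
k_n = μ_nC_ox · (W/L) = 1.952 mA/V².
Assume saturation: I_D = ½ k_n V_ov² = 0.5 × 1.952 × 0.91² = 0.808 mA, giving V_DS = V_DD − I_D R_D = 8.72 − 0.808 × 13.3 = -2.03 V.
But -2.03 V < V_ov = 0.91 V, so the device is actually in triode.
In triode I_D = k_n[V_ov V_DS − ½ V_DS²] and I_D = (V_DD − V_DS)/R_D. Equating: 13 V_DS² − 24.63 V_DS + 8.72 = 0, giving V_DS = 0.471 V (the root below V_ov).
I_D = (8.72 − 0.471) / 13.3 = 0.62 mA.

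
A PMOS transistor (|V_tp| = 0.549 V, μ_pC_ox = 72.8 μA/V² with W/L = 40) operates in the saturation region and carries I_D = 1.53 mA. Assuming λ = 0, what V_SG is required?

V_SG = 1.57 V

k_p = μ_pC_ox · (W/L) = 2.912 mA/V².
In saturation I_D = ½ k_p (V_SG − |V_tp|)², so V_SG − |V_tp| = √(2 I_D / k_p) = √(2 × 1.53 / 2.912) = 1.03 V.
V_SG = 0.549 + 1.03 = 1.57 V.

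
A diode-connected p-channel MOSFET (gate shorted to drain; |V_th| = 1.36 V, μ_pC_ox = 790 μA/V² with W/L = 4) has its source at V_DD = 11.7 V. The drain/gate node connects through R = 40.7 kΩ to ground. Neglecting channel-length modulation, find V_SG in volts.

With gate tied to drain, V_SG = V_SD ≥ V_SG − |V_th|, so the device is in saturation.
k_p = μ_pC_ox · (W/L) = 3.16 mA/V².
KCL at the drain: ½ k_p (V_SG − |V_th|)² = (V_DD − V_SG)/R.
Let x = V_SG − 1.36. Then 64.3 x² + x − 10.34 = 0, giving x = 0.393 V (positive root), so V_SG = 1.75 V.
I_D = (V_DD − V_SG)/R = (11.7 − 1.75) / 40.7 = 0.244 mA.

V_SG = 1.75 V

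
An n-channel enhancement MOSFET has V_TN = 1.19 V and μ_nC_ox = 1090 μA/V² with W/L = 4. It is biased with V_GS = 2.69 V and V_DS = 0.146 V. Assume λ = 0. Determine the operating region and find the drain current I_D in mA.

Triode; I_D = 0.908 mA

k_n = μ_nC_ox · (W/L) = 4.36 mA/V².
V_ov = V_GS − V_TN = 2.69 − 1.19 = 1.5 V.
Since V_DS = 0.146 V < V_ov = 1.5 V, the device is in the triode region.
I_D = k_n [V_ov · V_DS − ½ V_DS²] = 4.36 × [1.5 × 0.146 − 0.5 × 0.146²] = 0.908 mA.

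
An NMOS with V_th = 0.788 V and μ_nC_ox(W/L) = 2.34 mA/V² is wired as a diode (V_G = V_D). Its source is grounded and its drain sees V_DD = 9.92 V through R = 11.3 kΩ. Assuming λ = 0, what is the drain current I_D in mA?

I_D = 0.738 mA

With gate tied to drain, V_GS = V_DS ≥ V_GS − V_th, so the device is in saturation.
KCL at the drain: ½ k_n (V_GS − V_th)² = (V_DD − V_GS)/R.
Let x = V_GS − 0.788. Then 13.2 x² + x − 9.132 = 0, giving x = 0.794 V (positive root), so V_GS = 1.58 V.
I_D = (V_DD − V_GS)/R = (9.92 − 1.58) / 11.3 = 0.738 mA.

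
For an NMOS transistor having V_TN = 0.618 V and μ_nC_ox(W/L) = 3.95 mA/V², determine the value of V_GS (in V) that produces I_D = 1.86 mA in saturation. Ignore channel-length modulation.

In saturation I_D = ½ k_n (V_GS − V_TN)², so V_GS − V_TN = √(2 I_D / k_n) = √(2 × 1.86 / 3.95) = 0.97 V.
V_GS = 0.618 + 0.97 = 1.59 V.

V_GS = 1.59 V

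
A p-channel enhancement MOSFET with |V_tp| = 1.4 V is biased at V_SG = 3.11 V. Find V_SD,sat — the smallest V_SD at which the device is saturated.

The boundary between triode and saturation is V_SD = V_SG − |V_tp| = V_ov.
V_ov = 3.11 − 1.4 = 1.71 V.

V_SD,sat = 1.71 V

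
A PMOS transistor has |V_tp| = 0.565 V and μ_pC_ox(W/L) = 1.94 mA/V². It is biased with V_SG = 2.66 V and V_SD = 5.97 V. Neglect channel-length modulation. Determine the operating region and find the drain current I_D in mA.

Saturation; I_D = 4.26 mA

V_ov = V_SG − |V_tp| = 2.66 − 0.565 = 2.1 V.
Since V_SD = 5.97 V ≥ V_ov = 2.1 V, the device is in saturation.
I_D = ½ k_p V_ov² = 0.5 × 1.94 × 2.1² = 4.26 mA.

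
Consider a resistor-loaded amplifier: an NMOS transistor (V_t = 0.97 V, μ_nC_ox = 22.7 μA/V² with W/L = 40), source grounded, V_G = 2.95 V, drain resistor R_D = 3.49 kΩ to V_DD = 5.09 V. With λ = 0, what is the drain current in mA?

I_D = 1.21 mA

V_GS = V_G = 2.95 V, so V_ov = 2.95 − 0.97 = 1.98 V.
k_n = μ_nC_ox · (W/L) = 0.908 mA/V².
Assume saturation: I_D = ½ k_n V_ov² = 0.5 × 0.908 × 1.98² = 1.78 mA, giving V_DS = V_DD − I_D R_D = 5.09 − 1.78 × 3.49 = -1.12 V.
But -1.12 V < V_ov = 1.98 V, so the device is actually in triode.
In triode I_D = k_n[V_ov V_DS − ½ V_DS²] and I_D = (V_DD − V_DS)/R_D. Equating: 1.58 V_DS² − 7.274 V_DS + 5.09 = 0, giving V_DS = 0.861 V (the root below V_ov).
I_D = (5.09 − 0.861) / 3.49 = 1.21 mA.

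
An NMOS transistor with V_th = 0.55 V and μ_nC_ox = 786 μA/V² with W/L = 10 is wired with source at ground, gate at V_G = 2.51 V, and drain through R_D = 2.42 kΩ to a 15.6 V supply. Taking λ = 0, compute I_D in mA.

V_GS = V_G = 2.51 V, so V_ov = 2.51 − 0.55 = 1.96 V.
k_n = μ_nC_ox · (W/L) = 7.86 mA/V².
Assume saturation: I_D = ½ k_n V_ov² = 0.5 × 7.86 × 1.96² = 15.1 mA, giving V_DS = V_DD − I_D R_D = 15.6 − 15.1 × 2.42 = -20.9 V.
But -20.9 V < V_ov = 1.96 V, so the device is actually in triode.
In triode I_D = k_n[V_ov V_DS − ½ V_DS²] and I_D = (V_DD − V_DS)/R_D. Equating: 9.51 V_DS² − 38.28 V_DS + 15.6 = 0, giving V_DS = 0.46 V (the root below V_ov).
I_D = (15.6 − 0.46) / 2.42 = 6.26 mA.

I_D = 6.26 mA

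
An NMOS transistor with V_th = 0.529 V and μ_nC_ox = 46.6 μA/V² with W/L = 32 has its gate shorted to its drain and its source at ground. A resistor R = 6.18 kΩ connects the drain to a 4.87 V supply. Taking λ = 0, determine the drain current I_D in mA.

I_D = 0.562 mA

With gate tied to drain, V_GS = V_DS ≥ V_GS − V_th, so the device is in saturation.
k_n = μ_nC_ox · (W/L) = 1.491 mA/V².
KCL at the drain: ½ k_n (V_GS − V_th)² = (V_DD − V_GS)/R.
Let x = V_GS − 0.529. Then 4.61 x² + x − 4.341 = 0, giving x = 0.868 V (positive root), so V_GS = 1.4 V.
I_D = (V_DD − V_GS)/R = (4.87 − 1.4) / 6.18 = 0.562 mA.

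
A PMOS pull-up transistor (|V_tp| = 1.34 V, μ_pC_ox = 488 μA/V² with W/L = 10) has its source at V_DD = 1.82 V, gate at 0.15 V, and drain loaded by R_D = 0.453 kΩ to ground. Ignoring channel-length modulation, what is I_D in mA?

V_SG = V_DD − V_G = 1.82 − 0.15 = 1.67 V, so V_ov = 1.67 − 1.34 = 0.33 V.
k_p = μ_pC_ox · (W/L) = 4.88 mA/V².
Assume saturation: I_D = ½ k_p V_ov² = 0.5 × 4.88 × 0.33² = 0.266 mA, giving V_SD = V_DD − I_D R_D = 1.82 − 0.266 × 0.453 = 1.7 V.
V_SD = 1.7 V ≥ V_ov = 0.33 V, confirming saturation.

I_D = 0.266 mA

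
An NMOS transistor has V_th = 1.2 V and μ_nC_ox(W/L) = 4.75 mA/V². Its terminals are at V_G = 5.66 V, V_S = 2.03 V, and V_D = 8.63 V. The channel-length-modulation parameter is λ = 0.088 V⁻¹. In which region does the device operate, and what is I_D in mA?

Saturation; I_D = 22.2 mA

V_GS = V_G − V_S = 5.66 − 2.03 = 3.63 V; V_DS = V_D − V_S = 8.63 − 2.03 = 6.6 V.
V_ov = V_GS − V_th = 3.63 − 1.2 = 2.43 V.
Since V_DS = 6.6 V ≥ V_ov = 2.43 V, the device is in saturation.
I_D = ½ k_n V_ov² (1 + λ V_DS) = 0.5 × 4.75 × 2.43² × (1 + 0.088 × 6.6) = 22.2 mA.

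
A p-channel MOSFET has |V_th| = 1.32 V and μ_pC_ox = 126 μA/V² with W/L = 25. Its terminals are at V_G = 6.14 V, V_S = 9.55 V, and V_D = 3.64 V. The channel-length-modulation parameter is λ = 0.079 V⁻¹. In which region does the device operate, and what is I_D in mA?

Saturation; I_D = 10.1 mA

V_SG = V_S − V_G = 9.55 − 6.14 = 3.41 V; V_SD = V_S − V_D = 9.55 − 3.64 = 5.91 V.
k_p = μ_pC_ox · (W/L) = 3.15 mA/V².
V_ov = V_SG − |V_th| = 3.41 − 1.32 = 2.09 V.
Since V_SD = 5.91 V ≥ V_ov = 2.09 V, the device is in saturation.
I_D = ½ k_p V_ov² (1 + λ V_SD) = 0.5 × 3.15 × 2.09² × (1 + 0.079 × 5.91) = 10.1 mA.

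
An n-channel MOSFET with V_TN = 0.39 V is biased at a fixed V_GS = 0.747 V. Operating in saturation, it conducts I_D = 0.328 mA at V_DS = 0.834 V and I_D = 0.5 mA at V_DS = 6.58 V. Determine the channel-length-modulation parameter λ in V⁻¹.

With V_GS fixed, I_D ∝ (1 + λ V_DS) in saturation, so I_D2/I_D1 = (1 + λ V_DS2)/(1 + λ V_DS1).
0.5/0.328 = 1.524 = (1 + 6.58 λ)/(1 + 0.834 λ).
Solving: λ (I_D1 V_DS2 − I_D2 V_DS1) = I_D2 − I_D1, so λ = (0.5 − 0.328) / (0.328 × 6.58 − 0.5 × 0.834) = 0.172 / 1.74 = 0.0988 V⁻¹.

λ = 0.0988 V⁻¹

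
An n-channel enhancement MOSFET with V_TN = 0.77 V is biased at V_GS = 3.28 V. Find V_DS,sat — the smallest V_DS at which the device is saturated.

The boundary between triode and saturation is V_DS = V_GS − V_TN = V_ov.
V_ov = 3.28 − 0.77 = 2.51 V.

V_DS,sat = 2.51 V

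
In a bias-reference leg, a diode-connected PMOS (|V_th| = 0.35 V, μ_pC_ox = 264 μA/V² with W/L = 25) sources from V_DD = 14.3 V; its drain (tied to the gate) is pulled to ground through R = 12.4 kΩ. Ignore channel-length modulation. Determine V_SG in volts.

With gate tied to drain, V_SG = V_SD ≥ V_SG − |V_th|, so the device is in saturation.
k_p = μ_pC_ox · (W/L) = 6.6 mA/V².
KCL at the drain: ½ k_p (V_SG − |V_th|)² = (V_DD − V_SG)/R.
Let x = V_SG − 0.35. Then 40.9 x² + x − 13.95 = 0, giving x = 0.572 V (positive root), so V_SG = 0.922 V.
I_D = (V_DD − V_SG)/R = (14.3 − 0.922) / 12.4 = 1.08 mA.

V_SG = 0.922 V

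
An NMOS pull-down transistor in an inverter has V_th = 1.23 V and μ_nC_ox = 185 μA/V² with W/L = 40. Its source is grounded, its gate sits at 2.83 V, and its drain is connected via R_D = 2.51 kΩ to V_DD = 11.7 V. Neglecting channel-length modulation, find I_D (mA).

V_GS = V_G = 2.83 V, so V_ov = 2.83 − 1.23 = 1.6 V.
k_n = μ_nC_ox · (W/L) = 7.4 mA/V².
Assume saturation: I_D = ½ k_n V_ov² = 0.5 × 7.4 × 1.6² = 9.47 mA, giving V_DS = V_DD − I_D R_D = 11.7 − 9.47 × 2.51 = -12.1 V.
But -12.1 V < V_ov = 1.6 V, so the device is actually in triode.
In triode I_D = k_n[V_ov V_DS − ½ V_DS²] and I_D = (V_DD − V_DS)/R_D. Equating: 9.29 V_DS² − 30.72 V_DS + 11.7 = 0, giving V_DS = 0.439 V (the root below V_ov).
I_D = (11.7 − 0.439) / 2.51 = 4.49 mA.

I_D = 4.49 mA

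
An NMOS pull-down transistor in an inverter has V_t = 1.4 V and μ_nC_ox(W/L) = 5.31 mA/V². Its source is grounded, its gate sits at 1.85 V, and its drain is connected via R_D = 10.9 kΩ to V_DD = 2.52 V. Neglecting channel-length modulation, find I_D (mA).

V_GS = V_G = 1.85 V, so V_ov = 1.85 − 1.4 = 0.45 V.
Assume saturation: I_D = ½ k_n V_ov² = 0.5 × 5.31 × 0.45² = 0.538 mA, giving V_DS = V_DD − I_D R_D = 2.52 − 0.538 × 10.9 = -3.34 V.
But -3.34 V < V_ov = 0.45 V, so the device is actually in triode.
In triode I_D = k_n[V_ov V_DS − ½ V_DS²] and I_D = (V_DD − V_DS)/R_D. Equating: 28.9 V_DS² − 27.05 V_DS + 2.52 = 0, giving V_DS = 0.105 V (the root below V_ov).
I_D = (2.52 − 0.105) / 10.9 = 0.222 mA.

I_D = 0.222 mA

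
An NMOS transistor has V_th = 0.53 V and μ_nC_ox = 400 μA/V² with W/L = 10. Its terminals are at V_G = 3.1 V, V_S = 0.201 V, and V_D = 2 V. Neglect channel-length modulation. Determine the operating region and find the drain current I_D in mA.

Triode; I_D = 10.6 mA

V_GS = V_G − V_S = 3.1 − 0.201 = 2.9 V; V_DS = V_D − V_S = 2 − 0.201 = 1.8 V.
k_n = μ_nC_ox · (W/L) = 4 mA/V².
V_ov = V_GS − V_th = 2.9 − 0.53 = 2.37 V.
Since V_DS = 1.8 V < V_ov = 2.37 V, the device is in the triode region.
I_D = k_n [V_ov · V_DS − ½ V_DS²] = 4 × [2.37 × 1.8 − 0.5 × 1.8²] = 10.6 mA.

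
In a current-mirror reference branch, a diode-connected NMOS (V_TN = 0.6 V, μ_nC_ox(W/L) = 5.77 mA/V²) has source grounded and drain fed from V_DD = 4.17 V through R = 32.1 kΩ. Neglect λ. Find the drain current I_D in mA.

I_D = 0.105 mA

With gate tied to drain, V_GS = V_DS ≥ V_GS − V_TN, so the device is in saturation.
KCL at the drain: ½ k_n (V_GS − V_TN)² = (V_DD − V_GS)/R.
Let x = V_GS − 0.6. Then 92.6 x² + x − 3.57 = 0, giving x = 0.191 V (positive root), so V_GS = 0.791 V.
I_D = (V_DD − V_GS)/R = (4.17 − 0.791) / 32.1 = 0.105 mA.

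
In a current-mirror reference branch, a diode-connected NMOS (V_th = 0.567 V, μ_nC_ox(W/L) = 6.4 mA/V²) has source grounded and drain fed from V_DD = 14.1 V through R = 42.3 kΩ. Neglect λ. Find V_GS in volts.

V_GS = 0.880 V

With gate tied to drain, V_GS = V_DS ≥ V_GS − V_th, so the device is in saturation.
KCL at the drain: ½ k_n (V_GS − V_th)² = (V_DD − V_GS)/R.
Let x = V_GS − 0.567. Then 135 x² + x − 13.53 = 0, giving x = 0.313 V (positive root), so V_GS = 0.88 V.
I_D = (V_DD − V_GS)/R = (14.1 − 0.88) / 42.3 = 0.313 mA.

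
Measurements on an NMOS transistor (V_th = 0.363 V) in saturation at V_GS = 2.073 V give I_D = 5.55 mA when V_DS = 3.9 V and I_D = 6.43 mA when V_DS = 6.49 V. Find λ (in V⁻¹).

λ = 0.0804 V⁻¹

With V_GS fixed, I_D ∝ (1 + λ V_DS) in saturation, so I_D2/I_D1 = (1 + λ V_DS2)/(1 + λ V_DS1).
6.43/5.55 = 1.159 = (1 + 6.49 λ)/(1 + 3.9 λ).
Solving: λ (I_D1 V_DS2 − I_D2 V_DS1) = I_D2 − I_D1, so λ = (6.43 − 5.55) / (5.55 × 6.49 − 6.43 × 3.9) = 0.88 / 10.9 = 0.0804 V⁻¹.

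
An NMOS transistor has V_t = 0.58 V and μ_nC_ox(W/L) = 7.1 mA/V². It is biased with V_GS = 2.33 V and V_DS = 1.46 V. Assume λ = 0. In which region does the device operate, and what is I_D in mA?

V_ov = V_GS − V_t = 2.33 − 0.58 = 1.75 V.
Since V_DS = 1.46 V < V_ov = 1.75 V, the device is in the triode region.
I_D = k_n [V_ov · V_DS − ½ V_DS²] = 7.1 × [1.75 × 1.46 − 0.5 × 1.46²] = 10.6 mA.

Triode; I_D = 10.6 mA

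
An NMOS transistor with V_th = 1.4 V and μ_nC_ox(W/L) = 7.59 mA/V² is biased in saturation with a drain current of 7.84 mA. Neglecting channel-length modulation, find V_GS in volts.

In saturation I_D = ½ k_n (V_GS − V_th)², so V_GS − V_th = √(2 I_D / k_n) = √(2 × 7.84 / 7.59) = 1.44 V.
V_GS = 1.4 + 1.44 = 2.84 V.

V_GS = 2.84 V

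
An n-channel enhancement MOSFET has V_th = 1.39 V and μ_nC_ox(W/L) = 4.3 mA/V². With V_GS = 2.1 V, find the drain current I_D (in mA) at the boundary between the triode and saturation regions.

I_D = 1.08 mA

At the boundary V_DS = V_ov = V_GS − V_th = 2.1 − 1.39 = 0.71 V.
I_D = ½ k_n V_ov² = 0.5 × 4.3 × 0.71² = 1.08 mA.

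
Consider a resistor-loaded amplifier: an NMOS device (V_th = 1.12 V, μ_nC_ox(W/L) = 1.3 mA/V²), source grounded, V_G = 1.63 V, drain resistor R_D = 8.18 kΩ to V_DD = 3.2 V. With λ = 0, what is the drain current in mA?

V_GS = V_G = 1.63 V, so V_ov = 1.63 − 1.12 = 0.51 V.
Assume saturation: I_D = ½ k_n V_ov² = 0.5 × 1.3 × 0.51² = 0.169 mA, giving V_DS = V_DD − I_D R_D = 3.2 − 0.169 × 8.18 = 1.82 V.
V_DS = 1.82 V ≥ V_ov = 0.51 V, confirming saturation.

I_D = 0.169 mA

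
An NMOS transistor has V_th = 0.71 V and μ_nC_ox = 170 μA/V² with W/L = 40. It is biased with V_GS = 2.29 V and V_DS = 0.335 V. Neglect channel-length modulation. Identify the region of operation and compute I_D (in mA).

k_n = μ_nC_ox · (W/L) = 6.8 mA/V².
V_ov = V_GS − V_th = 2.29 − 0.71 = 1.58 V.
Since V_DS = 0.335 V < V_ov = 1.58 V, the device is in the triode region.
I_D = k_n [V_ov · V_DS − ½ V_DS²] = 6.8 × [1.58 × 0.335 − 0.5 × 0.335²] = 3.22 mA.

Triode; I_D = 3.22 mA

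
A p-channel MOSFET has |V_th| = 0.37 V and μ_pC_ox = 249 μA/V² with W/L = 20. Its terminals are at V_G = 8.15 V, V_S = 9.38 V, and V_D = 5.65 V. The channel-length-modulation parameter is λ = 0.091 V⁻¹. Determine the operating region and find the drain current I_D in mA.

Saturation; I_D = 2.47 mA

V_SG = V_S − V_G = 9.38 − 8.15 = 1.23 V; V_SD = V_S − V_D = 9.38 − 5.65 = 3.73 V.
k_p = μ_pC_ox · (W/L) = 4.98 mA/V².
V_ov = V_SG − |V_th| = 1.23 − 0.37 = 0.86 V.
Since V_SD = 3.73 V ≥ V_ov = 0.86 V, the device is in saturation.
I_D = ½ k_p V_ov² (1 + λ V_SD) = 0.5 × 4.98 × 0.86² × (1 + 0.091 × 3.73) = 2.47 mA.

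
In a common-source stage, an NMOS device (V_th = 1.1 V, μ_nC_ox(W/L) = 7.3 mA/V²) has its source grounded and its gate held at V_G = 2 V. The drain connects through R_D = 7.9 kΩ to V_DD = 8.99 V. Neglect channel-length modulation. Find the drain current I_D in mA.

V_GS = V_G = 2 V, so V_ov = 2 − 1.1 = 0.9 V.
Assume saturation: I_D = ½ k_n V_ov² = 0.5 × 7.3 × 0.9² = 2.96 mA, giving V_DS = V_DD − I_D R_D = 8.99 − 2.96 × 7.9 = -14.4 V.
But -14.4 V < V_ov = 0.9 V, so the device is actually in triode.
In triode I_D = k_n[V_ov V_DS − ½ V_DS²] and I_D = (V_DD − V_DS)/R_D. Equating: 28.8 V_DS² − 52.9 V_DS + 8.99 = 0, giving V_DS = 0.19 V (the root below V_ov).
I_D = (8.99 − 0.19) / 7.9 = 1.11 mA.

I_D = 1.11 mA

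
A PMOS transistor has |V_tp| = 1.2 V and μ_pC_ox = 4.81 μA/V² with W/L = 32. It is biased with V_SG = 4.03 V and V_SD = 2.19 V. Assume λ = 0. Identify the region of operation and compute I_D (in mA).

Triode; I_D = 0.585 mA

k_p = μ_pC_ox · (W/L) = 0.1539 mA/V².
V_ov = V_SG − |V_tp| = 4.03 − 1.2 = 2.83 V.
Since V_SD = 2.19 V < V_ov = 2.83 V, the device is in the triode region.
I_D = k_p [V_ov · V_SD − ½ V_SD²] = 0.1539 × [2.83 × 2.19 − 0.5 × 2.19²] = 0.585 mA.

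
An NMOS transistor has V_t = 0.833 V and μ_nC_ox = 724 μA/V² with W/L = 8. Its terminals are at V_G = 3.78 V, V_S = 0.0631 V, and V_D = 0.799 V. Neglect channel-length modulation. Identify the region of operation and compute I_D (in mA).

V_GS = V_G − V_S = 3.78 − 0.0631 = 3.72 V; V_DS = V_D − V_S = 0.799 − 0.0631 = 0.736 V.
k_n = μ_nC_ox · (W/L) = 5.792 mA/V².
V_ov = V_GS − V_t = 3.72 − 0.833 = 2.88 V.
Since V_DS = 0.736 V < V_ov = 2.88 V, the device is in the triode region.
I_D = k_n [V_ov · V_DS − ½ V_DS²] = 5.792 × [2.88 × 0.736 − 0.5 × 0.736²] = 10.7 mA.

Triode; I_D = 10.7 mA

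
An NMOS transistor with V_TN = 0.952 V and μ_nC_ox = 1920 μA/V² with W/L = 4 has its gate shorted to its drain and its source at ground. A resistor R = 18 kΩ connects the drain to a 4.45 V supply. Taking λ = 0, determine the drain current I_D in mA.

I_D = 0.182 mA

With gate tied to drain, V_GS = V_DS ≥ V_GS − V_TN, so the device is in saturation.
k_n = μ_nC_ox · (W/L) = 7.68 mA/V².
KCL at the drain: ½ k_n (V_GS − V_TN)² = (V_DD − V_GS)/R.
Let x = V_GS − 0.952. Then 69.1 x² + x − 3.498 = 0, giving x = 0.218 V (positive root), so V_GS = 1.17 V.
I_D = (V_DD − V_GS)/R = (4.45 − 1.17) / 18 = 0.182 mA.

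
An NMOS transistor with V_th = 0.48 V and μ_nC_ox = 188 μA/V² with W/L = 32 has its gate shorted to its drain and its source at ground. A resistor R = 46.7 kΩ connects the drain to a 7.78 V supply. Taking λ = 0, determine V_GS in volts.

V_GS = 0.704 V

With gate tied to drain, V_GS = V_DS ≥ V_GS − V_th, so the device is in saturation.
k_n = μ_nC_ox · (W/L) = 6.016 mA/V².
KCL at the drain: ½ k_n (V_GS − V_th)² = (V_DD − V_GS)/R.
Let x = V_GS − 0.48. Then 140 x² + x − 7.3 = 0, giving x = 0.224 V (positive root), so V_GS = 0.704 V.
I_D = (V_DD − V_GS)/R = (7.78 − 0.704) / 46.7 = 0.152 mA.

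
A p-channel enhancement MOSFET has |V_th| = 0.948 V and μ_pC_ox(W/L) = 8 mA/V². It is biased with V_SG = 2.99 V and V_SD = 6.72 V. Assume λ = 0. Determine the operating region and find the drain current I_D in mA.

Saturation; I_D = 16.7 mA

V_ov = V_SG − |V_th| = 2.99 − 0.948 = 2.04 V.
Since V_SD = 6.72 V ≥ V_ov = 2.04 V, the device is in saturation.
I_D = ½ k_p V_ov² = 0.5 × 8 × 2.04² = 16.7 mA.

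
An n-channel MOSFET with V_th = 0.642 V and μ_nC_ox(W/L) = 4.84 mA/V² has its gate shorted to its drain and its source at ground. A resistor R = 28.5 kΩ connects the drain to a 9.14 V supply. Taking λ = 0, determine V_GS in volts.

V_GS = 0.986 V

With gate tied to drain, V_GS = V_DS ≥ V_GS − V_th, so the device is in saturation.
KCL at the drain: ½ k_n (V_GS − V_th)² = (V_DD − V_GS)/R.
Let x = V_GS − 0.642. Then 69 x² + x − 8.498 = 0, giving x = 0.344 V (positive root), so V_GS = 0.986 V.
I_D = (V_DD − V_GS)/R = (9.14 − 0.986) / 28.5 = 0.286 mA.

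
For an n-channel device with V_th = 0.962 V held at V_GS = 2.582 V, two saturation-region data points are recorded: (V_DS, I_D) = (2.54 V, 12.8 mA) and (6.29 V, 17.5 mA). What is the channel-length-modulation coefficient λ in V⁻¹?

λ = 0.130 V⁻¹

With V_GS fixed, I_D ∝ (1 + λ V_DS) in saturation, so I_D2/I_D1 = (1 + λ V_DS2)/(1 + λ V_DS1).
17.5/12.8 = 1.367 = (1 + 6.29 λ)/(1 + 2.54 λ).
Solving: λ (I_D1 V_DS2 − I_D2 V_DS1) = I_D2 − I_D1, so λ = (17.5 − 12.8) / (12.8 × 6.29 − 17.5 × 2.54) = 4.7 / 36.1 = 0.13 V⁻¹.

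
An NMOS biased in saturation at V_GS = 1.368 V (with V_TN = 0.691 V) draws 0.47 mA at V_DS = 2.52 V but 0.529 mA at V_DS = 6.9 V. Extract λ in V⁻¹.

λ = 0.0309 V⁻¹

With V_GS fixed, I_D ∝ (1 + λ V_DS) in saturation, so I_D2/I_D1 = (1 + λ V_DS2)/(1 + λ V_DS1).
0.529/0.47 = 1.126 = (1 + 6.9 λ)/(1 + 2.52 λ).
Solving: λ (I_D1 V_DS2 − I_D2 V_DS1) = I_D2 − I_D1, so λ = (0.529 − 0.47) / (0.47 × 6.9 − 0.529 × 2.52) = 0.059 / 1.91 = 0.0309 V⁻¹.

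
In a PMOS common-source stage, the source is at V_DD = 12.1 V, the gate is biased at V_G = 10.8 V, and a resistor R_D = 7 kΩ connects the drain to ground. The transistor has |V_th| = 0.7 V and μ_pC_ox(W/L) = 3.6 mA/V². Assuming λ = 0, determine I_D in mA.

V_SG = V_DD − V_G = 12.1 − 10.8 = 1.3 V, so V_ov = 1.3 − 0.7 = 0.6 V.
Assume saturation: I_D = ½ k_p V_ov² = 0.5 × 3.6 × 0.6² = 0.648 mA, giving V_SD = V_DD − I_D R_D = 12.1 − 0.648 × 7 = 7.56 V.
V_SD = 7.56 V ≥ V_ov = 0.6 V, confirming saturation.

I_D = 0.648 mA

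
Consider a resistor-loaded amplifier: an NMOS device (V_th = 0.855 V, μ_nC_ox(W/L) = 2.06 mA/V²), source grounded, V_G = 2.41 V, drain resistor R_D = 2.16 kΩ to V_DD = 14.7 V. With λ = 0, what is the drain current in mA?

V_GS = V_G = 2.41 V, so V_ov = 2.41 − 0.855 = 1.56 V.
Assume saturation: I_D = ½ k_n V_ov² = 0.5 × 2.06 × 1.56² = 2.49 mA, giving V_DS = V_DD − I_D R_D = 14.7 − 2.49 × 2.16 = 9.32 V.
V_DS = 9.32 V ≥ V_ov = 1.56 V, confirming saturation.

I_D = 2.49 mA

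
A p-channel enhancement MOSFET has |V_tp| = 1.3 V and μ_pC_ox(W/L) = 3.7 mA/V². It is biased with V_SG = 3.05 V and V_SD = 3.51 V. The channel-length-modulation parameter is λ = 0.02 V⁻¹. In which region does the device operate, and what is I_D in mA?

Saturation; I_D = 6.06 mA

V_ov = V_SG − |V_tp| = 3.05 − 1.3 = 1.75 V.
Since V_SD = 3.51 V ≥ V_ov = 1.75 V, the device is in saturation.
I_D = ½ k_p V_ov² (1 + λ V_SD) = 0.5 × 3.7 × 1.75² × (1 + 0.02 × 3.51) = 6.06 mA.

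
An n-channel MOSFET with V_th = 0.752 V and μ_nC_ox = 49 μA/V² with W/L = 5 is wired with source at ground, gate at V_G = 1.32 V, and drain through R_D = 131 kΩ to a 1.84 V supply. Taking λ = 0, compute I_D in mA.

V_GS = V_G = 1.32 V, so V_ov = 1.32 − 0.752 = 0.568 V.
k_n = μ_nC_ox · (W/L) = 0.245 mA/V².
Assume saturation: I_D = ½ k_n V_ov² = 0.5 × 0.245 × 0.568² = 0.0395 mA, giving V_DS = V_DD − I_D R_D = 1.84 − 0.0395 × 131 = -3.34 V.
But -3.34 V < V_ov = 0.568 V, so the device is actually in triode.
In triode I_D = k_n[V_ov V_DS − ½ V_DS²] and I_D = (V_DD − V_DS)/R_D. Equating: 16 V_DS² − 19.23 V_DS + 1.84 = 0, giving V_DS = 0.105 V (the root below V_ov).
I_D = (1.84 − 0.105) / 131 = 0.0132 mA.

I_D = 0.0132 mA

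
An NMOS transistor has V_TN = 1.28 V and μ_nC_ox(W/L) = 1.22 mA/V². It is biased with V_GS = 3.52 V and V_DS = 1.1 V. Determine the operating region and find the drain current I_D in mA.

V_ov = V_GS − V_TN = 3.52 − 1.28 = 2.24 V.
Since V_DS = 1.1 V < V_ov = 2.24 V, the device is in the triode region.
I_D = k_n [V_ov · V_DS − ½ V_DS²] = 1.22 × [2.24 × 1.1 − 0.5 × 1.1²] = 2.27 mA.

Triode; I_D = 2.27 mA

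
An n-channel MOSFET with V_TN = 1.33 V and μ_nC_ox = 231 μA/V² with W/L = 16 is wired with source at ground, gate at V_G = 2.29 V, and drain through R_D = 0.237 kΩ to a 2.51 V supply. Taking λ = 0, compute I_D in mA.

I_D = 1.70 mA

V_GS = V_G = 2.29 V, so V_ov = 2.29 − 1.33 = 0.96 V.
k_n = μ_nC_ox · (W/L) = 3.696 mA/V².
Assume saturation: I_D = ½ k_n V_ov² = 0.5 × 3.696 × 0.96² = 1.7 mA, giving V_DS = V_DD − I_D R_D = 2.51 − 1.7 × 0.237 = 2.11 V.
V_DS = 2.11 V ≥ V_ov = 0.96 V, confirming saturation.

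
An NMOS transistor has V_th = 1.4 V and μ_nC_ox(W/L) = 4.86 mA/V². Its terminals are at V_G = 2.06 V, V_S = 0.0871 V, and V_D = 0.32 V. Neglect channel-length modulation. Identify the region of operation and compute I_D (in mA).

Triode; I_D = 0.517 mA

V_GS = V_G − V_S = 2.06 − 0.0871 = 1.97 V; V_DS = V_D − V_S = 0.32 − 0.0871 = 0.233 V.
V_ov = V_GS − V_th = 1.97 − 1.4 = 0.573 V.
Since V_DS = 0.233 V < V_ov = 0.573 V, the device is in the triode region.
I_D = k_n [V_ov · V_DS − ½ V_DS²] = 4.86 × [0.573 × 0.233 − 0.5 × 0.233²] = 0.517 mA.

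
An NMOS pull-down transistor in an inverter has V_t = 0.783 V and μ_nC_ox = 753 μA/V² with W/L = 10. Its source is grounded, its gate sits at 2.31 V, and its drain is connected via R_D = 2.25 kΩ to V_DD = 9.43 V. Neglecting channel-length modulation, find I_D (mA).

V_GS = V_G = 2.31 V, so V_ov = 2.31 − 0.783 = 1.53 V.
k_n = μ_nC_ox · (W/L) = 7.53 mA/V².
Assume saturation: I_D = ½ k_n V_ov² = 0.5 × 7.53 × 1.53² = 8.78 mA, giving V_DS = V_DD − I_D R_D = 9.43 − 8.78 × 2.25 = -10.3 V.
But -10.3 V < V_ov = 1.53 V, so the device is actually in triode.
In triode I_D = k_n[V_ov V_DS − ½ V_DS²] and I_D = (V_DD − V_DS)/R_D. Equating: 8.47 V_DS² − 26.87 V_DS + 9.43 = 0, giving V_DS = 0.402 V (the root below V_ov).
I_D = (9.43 − 0.402) / 2.25 = 4.01 mA.

I_D = 4.01 mA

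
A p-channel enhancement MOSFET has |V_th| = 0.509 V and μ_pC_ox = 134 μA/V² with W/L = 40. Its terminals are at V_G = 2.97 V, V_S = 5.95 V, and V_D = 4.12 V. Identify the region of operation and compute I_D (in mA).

Triode; I_D = 15.3 mA

V_SG = V_S − V_G = 5.95 − 2.97 = 2.98 V; V_SD = V_S − V_D = 5.95 − 4.12 = 1.83 V.
k_p = μ_pC_ox · (W/L) = 5.36 mA/V².
V_ov = V_SG − |V_th| = 2.98 − 0.509 = 2.47 V.
Since V_SD = 1.83 V < V_ov = 2.47 V, the device is in the triode region.
I_D = k_p [V_ov · V_SD − ½ V_SD²] = 5.36 × [2.47 × 1.83 − 0.5 × 1.83²] = 15.3 mA.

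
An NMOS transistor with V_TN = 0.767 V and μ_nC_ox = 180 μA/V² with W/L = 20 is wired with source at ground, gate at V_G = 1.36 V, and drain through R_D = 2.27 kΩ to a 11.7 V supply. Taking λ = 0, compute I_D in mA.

I_D = 0.633 mA

V_GS = V_G = 1.36 V, so V_ov = 1.36 − 0.767 = 0.593 V.
k_n = μ_nC_ox · (W/L) = 3.6 mA/V².
Assume saturation: I_D = ½ k_n V_ov² = 0.5 × 3.6 × 0.593² = 0.633 mA, giving V_DS = V_DD − I_D R_D = 11.7 − 0.633 × 2.27 = 10.3 V.
V_DS = 10.3 V ≥ V_ov = 0.593 V, confirming saturation.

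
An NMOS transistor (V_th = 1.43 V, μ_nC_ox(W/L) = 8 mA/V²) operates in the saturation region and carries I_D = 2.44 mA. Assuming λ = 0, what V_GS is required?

V_GS = 2.21 V

In saturation I_D = ½ k_n (V_GS − V_th)², so V_GS − V_th = √(2 I_D / k_n) = √(2 × 2.44 / 8) = 0.781 V.
V_GS = 1.43 + 0.781 = 2.21 V.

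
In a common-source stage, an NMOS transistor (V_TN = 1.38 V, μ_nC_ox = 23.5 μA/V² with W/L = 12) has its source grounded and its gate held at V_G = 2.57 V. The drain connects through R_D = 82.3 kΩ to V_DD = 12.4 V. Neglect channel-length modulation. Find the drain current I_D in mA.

I_D = 0.144 mA

V_GS = V_G = 2.57 V, so V_ov = 2.57 − 1.38 = 1.19 V.
k_n = μ_nC_ox · (W/L) = 0.282 mA/V².
Assume saturation: I_D = ½ k_n V_ov² = 0.5 × 0.282 × 1.19² = 0.2 mA, giving V_DS = V_DD − I_D R_D = 12.4 − 0.2 × 82.3 = -4.03 V.
But -4.03 V < V_ov = 1.19 V, so the device is actually in triode.
In triode I_D = k_n[V_ov V_DS − ½ V_DS²] and I_D = (V_DD − V_DS)/R_D. Equating: 11.6 V_DS² − 28.62 V_DS + 12.4 = 0, giving V_DS = 0.561 V (the root below V_ov).
I_D = (12.4 − 0.561) / 82.3 = 0.144 mA.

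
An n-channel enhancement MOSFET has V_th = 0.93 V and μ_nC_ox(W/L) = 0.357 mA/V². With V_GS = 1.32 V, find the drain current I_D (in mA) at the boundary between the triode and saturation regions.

I_D = 0.0271 mA

At the boundary V_DS = V_ov = V_GS − V_th = 1.32 − 0.93 = 0.39 V.
I_D = ½ k_n V_ov² = 0.5 × 0.357 × 0.39² = 0.0271 mA.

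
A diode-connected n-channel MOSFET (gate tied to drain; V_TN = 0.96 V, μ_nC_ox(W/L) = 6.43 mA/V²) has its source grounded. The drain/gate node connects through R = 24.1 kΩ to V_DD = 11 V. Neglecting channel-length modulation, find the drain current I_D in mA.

With gate tied to drain, V_GS = V_DS ≥ V_GS − V_TN, so the device is in saturation.
KCL at the drain: ½ k_n (V_GS − V_TN)² = (V_DD − V_GS)/R.
Let x = V_GS − 0.96. Then 77.5 x² + x − 10.04 = 0, giving x = 0.354 V (positive root), so V_GS = 1.31 V.
I_D = (V_DD − V_GS)/R = (11 − 1.31) / 24.1 = 0.402 mA.

I_D = 0.402 mA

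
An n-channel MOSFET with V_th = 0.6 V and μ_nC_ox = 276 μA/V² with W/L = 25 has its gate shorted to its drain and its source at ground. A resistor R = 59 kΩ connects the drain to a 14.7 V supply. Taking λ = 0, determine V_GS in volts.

V_GS = 0.861 V

With gate tied to drain, V_GS = V_DS ≥ V_GS − V_th, so the device is in saturation.
k_n = μ_nC_ox · (W/L) = 6.9 mA/V².
KCL at the drain: ½ k_n (V_GS − V_th)² = (V_DD − V_GS)/R.
Let x = V_GS − 0.6. Then 204 x² + x − 14.1 = 0, giving x = 0.261 V (positive root), so V_GS = 0.861 V.
I_D = (V_DD − V_GS)/R = (14.7 − 0.861) / 59 = 0.235 mA.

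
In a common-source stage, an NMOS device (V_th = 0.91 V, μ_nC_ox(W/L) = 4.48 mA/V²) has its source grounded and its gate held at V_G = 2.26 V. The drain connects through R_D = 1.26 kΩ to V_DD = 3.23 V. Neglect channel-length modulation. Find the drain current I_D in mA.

I_D = 2.22 mA

V_GS = V_G = 2.26 V, so V_ov = 2.26 − 0.91 = 1.35 V.
Assume saturation: I_D = ½ k_n V_ov² = 0.5 × 4.48 × 1.35² = 4.08 mA, giving V_DS = V_DD − I_D R_D = 3.23 − 4.08 × 1.26 = -1.91 V.
But -1.91 V < V_ov = 1.35 V, so the device is actually in triode.
In triode I_D = k_n[V_ov V_DS − ½ V_DS²] and I_D = (V_DD − V_DS)/R_D. Equating: 2.82 V_DS² − 8.62 V_DS + 3.23 = 0, giving V_DS = 0.437 V (the root below V_ov).
I_D = (3.23 − 0.437) / 1.26 = 2.22 mA.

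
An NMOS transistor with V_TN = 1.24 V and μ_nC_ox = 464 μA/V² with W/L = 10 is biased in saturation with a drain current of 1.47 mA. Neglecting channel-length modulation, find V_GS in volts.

V_GS = 2.04 V

k_n = μ_nC_ox · (W/L) = 4.64 mA/V².
In saturation I_D = ½ k_n (V_GS − V_TN)², so V_GS − V_TN = √(2 I_D / k_n) = √(2 × 1.47 / 4.64) = 0.796 V.
V_GS = 1.24 + 0.796 = 2.04 V.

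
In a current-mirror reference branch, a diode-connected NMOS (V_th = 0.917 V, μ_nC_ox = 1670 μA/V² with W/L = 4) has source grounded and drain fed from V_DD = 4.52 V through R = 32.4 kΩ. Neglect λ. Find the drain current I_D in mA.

With gate tied to drain, V_GS = V_DS ≥ V_GS − V_th, so the device is in saturation.
k_n = μ_nC_ox · (W/L) = 6.68 mA/V².
KCL at the drain: ½ k_n (V_GS − V_th)² = (V_DD − V_GS)/R.
Let x = V_GS − 0.917. Then 108 x² + x − 3.603 = 0, giving x = 0.178 V (positive root), so V_GS = 1.09 V.
I_D = (V_DD − V_GS)/R = (4.52 − 1.09) / 32.4 = 0.106 mA.

I_D = 0.106 mA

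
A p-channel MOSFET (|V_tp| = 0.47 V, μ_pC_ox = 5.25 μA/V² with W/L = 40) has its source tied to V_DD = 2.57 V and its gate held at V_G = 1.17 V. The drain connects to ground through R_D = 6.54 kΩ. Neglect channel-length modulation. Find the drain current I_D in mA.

I_D = 0.0908 mA

V_SG = V_DD − V_G = 2.57 − 1.17 = 1.4 V, so V_ov = 1.4 − 0.47 = 0.93 V.
k_p = μ_pC_ox · (W/L) = 0.21 mA/V².
Assume saturation: I_D = ½ k_p V_ov² = 0.5 × 0.21 × 0.93² = 0.0908 mA, giving V_SD = V_DD − I_D R_D = 2.57 − 0.0908 × 6.54 = 1.98 V.
V_SD = 1.98 V ≥ V_ov = 0.93 V, confirming saturation.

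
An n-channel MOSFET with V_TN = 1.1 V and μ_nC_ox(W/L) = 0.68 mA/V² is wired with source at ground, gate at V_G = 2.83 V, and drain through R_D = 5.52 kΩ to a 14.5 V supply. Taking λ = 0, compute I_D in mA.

I_D = 1.02 mA

V_GS = V_G = 2.83 V, so V_ov = 2.83 − 1.1 = 1.73 V.
Assume saturation: I_D = ½ k_n V_ov² = 0.5 × 0.68 × 1.73² = 1.02 mA, giving V_DS = V_DD − I_D R_D = 14.5 − 1.02 × 5.52 = 8.88 V.
V_DS = 8.88 V ≥ V_ov = 1.73 V, confirming saturation.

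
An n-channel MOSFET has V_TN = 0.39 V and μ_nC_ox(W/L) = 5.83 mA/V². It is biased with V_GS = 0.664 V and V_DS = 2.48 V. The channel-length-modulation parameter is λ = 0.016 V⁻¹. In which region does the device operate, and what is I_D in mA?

Saturation; I_D = 0.228 mA

V_ov = V_GS − V_TN = 0.664 − 0.39 = 0.274 V.
Since V_DS = 2.48 V ≥ V_ov = 0.274 V, the device is in saturation.
I_D = ½ k_n V_ov² (1 + λ V_DS) = 0.5 × 5.83 × 0.274² × (1 + 0.016 × 2.48) = 0.228 mA.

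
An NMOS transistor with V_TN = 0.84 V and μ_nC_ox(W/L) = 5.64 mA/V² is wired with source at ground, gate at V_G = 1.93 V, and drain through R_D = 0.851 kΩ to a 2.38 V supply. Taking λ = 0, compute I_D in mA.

V_GS = V_G = 1.93 V, so V_ov = 1.93 − 0.84 = 1.09 V.
Assume saturation: I_D = ½ k_n V_ov² = 0.5 × 5.64 × 1.09² = 3.35 mA, giving V_DS = V_DD − I_D R_D = 2.38 − 3.35 × 0.851 = -0.471 V.
But -0.471 V < V_ov = 1.09 V, so the device is actually in triode.
In triode I_D = k_n[V_ov V_DS − ½ V_DS²] and I_D = (V_DD − V_DS)/R_D. Equating: 2.4 V_DS² − 6.232 V_DS + 2.38 = 0, giving V_DS = 0.465 V (the root below V_ov).
I_D = (2.38 − 0.465) / 0.851 = 2.25 mA.

I_D = 2.25 mA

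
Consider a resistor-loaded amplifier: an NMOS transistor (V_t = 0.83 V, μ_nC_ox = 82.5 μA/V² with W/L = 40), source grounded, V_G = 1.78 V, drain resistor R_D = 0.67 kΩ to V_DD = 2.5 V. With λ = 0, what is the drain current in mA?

I_D = 1.49 mA

V_GS = V_G = 1.78 V, so V_ov = 1.78 − 0.83 = 0.95 V.
k_n = μ_nC_ox · (W/L) = 3.3 mA/V².
Assume saturation: I_D = ½ k_n V_ov² = 0.5 × 3.3 × 0.95² = 1.49 mA, giving V_DS = V_DD − I_D R_D = 2.5 − 1.49 × 0.67 = 1.5 V.
V_DS = 1.5 V ≥ V_ov = 0.95 V, confirming saturation.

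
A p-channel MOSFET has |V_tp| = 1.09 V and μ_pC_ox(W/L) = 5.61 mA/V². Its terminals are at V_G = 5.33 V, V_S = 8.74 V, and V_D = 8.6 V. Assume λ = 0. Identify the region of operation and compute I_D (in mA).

Triode; I_D = 1.77 mA

V_SG = V_S − V_G = 8.74 − 5.33 = 3.41 V; V_SD = V_S − V_D = 8.74 − 8.6 = 0.14 V.
V_ov = V_SG − |V_tp| = 3.41 − 1.09 = 2.32 V.
Since V_SD = 0.14 V < V_ov = 2.32 V, the device is in the triode region.
I_D = k_p [V_ov · V_SD − ½ V_SD²] = 5.61 × [2.32 × 0.14 − 0.5 × 0.14²] = 1.77 mA.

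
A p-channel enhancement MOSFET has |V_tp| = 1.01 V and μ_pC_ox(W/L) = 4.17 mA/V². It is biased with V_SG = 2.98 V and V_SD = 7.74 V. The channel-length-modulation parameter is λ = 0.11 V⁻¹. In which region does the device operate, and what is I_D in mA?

Saturation; I_D = 15.0 mA

V_ov = V_SG − |V_tp| = 2.98 − 1.01 = 1.97 V.
Since V_SD = 7.74 V ≥ V_ov = 1.97 V, the device is in saturation.
I_D = ½ k_p V_ov² (1 + λ V_SD) = 0.5 × 4.17 × 1.97² × (1 + 0.11 × 7.74) = 15 mA.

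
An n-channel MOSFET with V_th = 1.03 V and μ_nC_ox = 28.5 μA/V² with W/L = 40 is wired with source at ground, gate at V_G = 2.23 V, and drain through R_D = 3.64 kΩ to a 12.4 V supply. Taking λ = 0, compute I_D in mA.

V_GS = V_G = 2.23 V, so V_ov = 2.23 − 1.03 = 1.2 V.
k_n = μ_nC_ox · (W/L) = 1.14 mA/V².
Assume saturation: I_D = ½ k_n V_ov² = 0.5 × 1.14 × 1.2² = 0.821 mA, giving V_DS = V_DD − I_D R_D = 12.4 − 0.821 × 3.64 = 9.41 V.
V_DS = 9.41 V ≥ V_ov = 1.2 V, confirming saturation.

I_D = 0.821 mA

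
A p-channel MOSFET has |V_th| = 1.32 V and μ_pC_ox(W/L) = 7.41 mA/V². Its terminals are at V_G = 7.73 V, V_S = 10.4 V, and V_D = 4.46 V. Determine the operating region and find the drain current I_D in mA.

V_SG = V_S − V_G = 10.4 − 7.73 = 2.67 V; V_SD = V_S − V_D = 10.4 − 4.46 = 5.94 V.
V_ov = V_SG − |V_th| = 2.67 − 1.32 = 1.35 V.
Since V_SD = 5.94 V ≥ V_ov = 1.35 V, the device is in saturation.
I_D = ½ k_p V_ov² = 0.5 × 7.41 × 1.35² = 6.75 mA.

Saturation; I_D = 6.75 mA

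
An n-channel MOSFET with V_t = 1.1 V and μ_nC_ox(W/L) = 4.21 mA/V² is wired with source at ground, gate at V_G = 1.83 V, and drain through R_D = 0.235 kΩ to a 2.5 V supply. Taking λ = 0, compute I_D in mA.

V_GS = V_G = 1.83 V, so V_ov = 1.83 − 1.1 = 0.73 V.
Assume saturation: I_D = ½ k_n V_ov² = 0.5 × 4.21 × 0.73² = 1.12 mA, giving V_DS = V_DD − I_D R_D = 2.5 − 1.12 × 0.235 = 2.24 V.
V_DS = 2.24 V ≥ V_ov = 0.73 V, confirming saturation.

I_D = 1.12 mA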